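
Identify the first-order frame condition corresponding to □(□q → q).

Suppose □(□q→q) is valid. Take Rxy and set V(q)={w : Ryw}. Then at y, □q holds; since □(□q→q) at x, □q→q at y, so q at y, i.e. Ryy.

Shift-reflexivity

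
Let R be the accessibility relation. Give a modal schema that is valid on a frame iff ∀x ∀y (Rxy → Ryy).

A defining formula is □(□s → s) (the T□ axiom).
Suppose □(□s→s) is valid. Take Rxy and set V(s)={w : Ryw}. Then at y, □s holds; since □(□s→s) at x, □s→s at y, so s at y, i.e. Ryy.

□(□s → s)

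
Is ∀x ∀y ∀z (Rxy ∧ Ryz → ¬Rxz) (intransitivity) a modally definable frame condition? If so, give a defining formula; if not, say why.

No

If a class were modally definable it would be closed under surjective bounded morphisms (Goldblatt–Thomason).
The 3-cycle (worlds s,t,u with s→t→u→s) is intransitive. Mapping every world to a single reflexive point • is a surjective bounded morphism; the reflexive point is not intransitive (R••∧R•• but R••).
So no modal formula (or set of formulas) defines exactly the intransitive frames.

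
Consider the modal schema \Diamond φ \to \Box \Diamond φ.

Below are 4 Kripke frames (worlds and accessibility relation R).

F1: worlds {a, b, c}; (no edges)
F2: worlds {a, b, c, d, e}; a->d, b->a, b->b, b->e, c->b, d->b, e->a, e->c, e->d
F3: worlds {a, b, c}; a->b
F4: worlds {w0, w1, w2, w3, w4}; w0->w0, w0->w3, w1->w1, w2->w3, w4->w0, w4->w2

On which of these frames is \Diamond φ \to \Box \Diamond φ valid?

F1

Frame correspondent (Sahlqvist): \forall x \forall y \forall z (Rxy \wedge Rxz \to Ryz) — i.e. the Euclidean property.
F1: condition met.
F2: fails — Rad and Rad but not Rdd.
F3: fails — Rab and Rab but not Rbb.
F4: fails — Rw0w3 and Rw0w0 but not Rw3w0.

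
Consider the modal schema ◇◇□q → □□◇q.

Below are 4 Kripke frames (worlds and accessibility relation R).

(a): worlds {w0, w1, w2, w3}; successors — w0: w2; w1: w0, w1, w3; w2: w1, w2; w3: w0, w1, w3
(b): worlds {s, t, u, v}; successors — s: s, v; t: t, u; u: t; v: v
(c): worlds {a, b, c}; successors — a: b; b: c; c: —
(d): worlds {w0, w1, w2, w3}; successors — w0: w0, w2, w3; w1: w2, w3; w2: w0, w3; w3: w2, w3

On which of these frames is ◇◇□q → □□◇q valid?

(b), (d)

This is the axiom for a generalized confluence (Geach) condition; its first-order frame correspondent is ∀x ∀y ∀z ((xR²y ∧ xR²z) → ∃w (yRw ∧ zRw)).
(a): fails — w1R²w0, w1R²w1 but no w with w0Rw and w1Rw.
(b): satisfies the condition.
(c): fails — aR²c, aR²c but no w with cRw and cRw.
(d): satisfies the condition.
Valid on: (b), (d).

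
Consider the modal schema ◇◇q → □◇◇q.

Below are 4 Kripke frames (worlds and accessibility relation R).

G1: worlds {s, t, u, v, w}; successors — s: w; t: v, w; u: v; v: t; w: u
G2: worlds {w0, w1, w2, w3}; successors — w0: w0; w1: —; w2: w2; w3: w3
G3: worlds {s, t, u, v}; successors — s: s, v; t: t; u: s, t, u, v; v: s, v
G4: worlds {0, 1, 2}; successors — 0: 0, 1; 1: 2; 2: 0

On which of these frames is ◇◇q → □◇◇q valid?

G2

Frame correspondent (Sahlqvist): ∀x ∀y ∀z ((xR²y ∧ xRz) → ∃w (y = w ∧ zR²w)) — i.e. a generalized confluence (Geach) condition.
G1: fails — sR²u, sRw but no w* with u=w* and wR²w*.
G2: ✓.
G3: fails — uR²s, uRt but no w with s=w and tR²w.
G4: fails — 0R²1, 0R1 but no w with 1=w and 1R²w.
Valid on: G2.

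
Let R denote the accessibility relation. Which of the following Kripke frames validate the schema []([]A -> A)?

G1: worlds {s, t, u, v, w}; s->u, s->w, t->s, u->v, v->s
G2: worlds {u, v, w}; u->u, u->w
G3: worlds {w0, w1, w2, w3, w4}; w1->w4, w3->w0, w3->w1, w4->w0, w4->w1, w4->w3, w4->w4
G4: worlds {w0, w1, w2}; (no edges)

Frame correspondent (Sahlqvist): forall x forall y (Rxy -> Ryy) — i.e. shift-reflexivity.
G1: fails — Ruv but not Rvv.
G2: fails — Ruw but not Rww.
G3: fails — Rw3w1 but not Rw1w1.
G4: holds.

G4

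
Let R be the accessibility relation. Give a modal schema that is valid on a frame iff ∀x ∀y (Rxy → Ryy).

A defining formula is □(□ψ → ψ) (the T□ axiom).

□(□ψ → ψ)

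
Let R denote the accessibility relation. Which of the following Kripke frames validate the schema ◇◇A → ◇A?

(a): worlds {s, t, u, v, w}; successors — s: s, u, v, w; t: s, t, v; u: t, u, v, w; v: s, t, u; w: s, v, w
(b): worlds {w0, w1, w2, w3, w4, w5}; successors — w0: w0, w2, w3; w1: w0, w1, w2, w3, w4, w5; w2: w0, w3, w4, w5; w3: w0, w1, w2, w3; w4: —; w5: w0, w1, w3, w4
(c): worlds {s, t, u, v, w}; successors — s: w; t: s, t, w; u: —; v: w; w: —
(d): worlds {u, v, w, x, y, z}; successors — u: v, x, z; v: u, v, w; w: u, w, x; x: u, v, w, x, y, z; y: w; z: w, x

Frame correspondent (Sahlqvist): ∀x ∀y ∀z (Rxy ∧ Ryz → Rxz) — i.e. transitivity.
(a): fails — Ruv and Rvs but not Rus.
(b): fails — Rw3w1 and Rw1w4 but not Rw3w4.
(c): condition met.
(d): fails — Ruv and Rvw but not Ruw.

(c)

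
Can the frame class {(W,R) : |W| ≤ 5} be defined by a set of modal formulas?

Modal frame validity is preserved under disjoint unions.
Any modal formula valid on each of 6 disjoint one-world frames is valid on their disjoint union (validity is preserved under disjoint unions). Each one-world frame has |W|=1≤5, but the union has |W|=6.
Hence having at most 5 worlds is not modally definable.

Not modally definable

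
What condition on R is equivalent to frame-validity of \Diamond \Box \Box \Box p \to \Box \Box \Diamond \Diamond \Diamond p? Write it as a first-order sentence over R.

This is a Sahlqvist (Geach-type) schema ◇^1□^3p → □^2◇^3p.
First-order correspondent: \forall x \forall y \forall z ((xRy \wedge x R^2 z) \to \exists w (y R^3 w \wedge z R^3 w)).

\forall x \forall y \forall z ((xRy \wedge x R^2 z) \to \exists w (y R^3 w \wedge z R^3 w))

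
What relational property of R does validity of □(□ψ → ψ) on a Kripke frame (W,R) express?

Suppose □(□ψ→ψ) is valid. Take Rxy and set V(ψ)={w : Ryw}. Then at y, □ψ holds; since □(□ψ→ψ) at x, □ψ→ψ at y, so ψ at y, i.e. Ryy.

shift-reflexivity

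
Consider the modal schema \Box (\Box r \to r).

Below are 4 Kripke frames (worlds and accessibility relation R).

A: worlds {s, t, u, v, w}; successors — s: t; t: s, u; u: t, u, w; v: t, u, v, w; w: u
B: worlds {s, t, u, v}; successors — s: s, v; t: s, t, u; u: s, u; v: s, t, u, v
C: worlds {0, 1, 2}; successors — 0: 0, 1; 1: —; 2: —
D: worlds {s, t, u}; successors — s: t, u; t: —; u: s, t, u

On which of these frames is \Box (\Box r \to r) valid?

B

The schema corresponds to shift-reflexivity: \forall x \forall y (Rxy \to Ryy).
A: fails — Ruw but not Rww.
B: condition met.
C: fails — R01 but not R11.
D: fails — Rut but not Rtt.
Valid on: B.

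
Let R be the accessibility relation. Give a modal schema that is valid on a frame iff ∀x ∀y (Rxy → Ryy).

A defining formula is □(□ψ → ψ) (the T□ axiom).
Suppose □(□ψ→ψ) is valid. Take Rxy and set V(ψ)={w : Ryw}. Then at y, □ψ holds; since □(□ψ→ψ) at x, □ψ→ψ at y, so ψ at y, i.e. Ryy.

□(□ψ → ψ)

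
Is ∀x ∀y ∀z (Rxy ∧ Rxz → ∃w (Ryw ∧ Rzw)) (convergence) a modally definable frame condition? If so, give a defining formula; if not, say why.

Definable; ◇□r → □◇r defines it

Yes: it is convergence, defined by the .2 schema ◇□r → □◇r.
Suppose ◇□r→□◇r is valid. Take Rxy, Rxz and set V(r)={w : Ryw}. Then □r at y so ◇□r at x, so □◇r at x, so ◇r at z, giving w with Rzw and Ryw.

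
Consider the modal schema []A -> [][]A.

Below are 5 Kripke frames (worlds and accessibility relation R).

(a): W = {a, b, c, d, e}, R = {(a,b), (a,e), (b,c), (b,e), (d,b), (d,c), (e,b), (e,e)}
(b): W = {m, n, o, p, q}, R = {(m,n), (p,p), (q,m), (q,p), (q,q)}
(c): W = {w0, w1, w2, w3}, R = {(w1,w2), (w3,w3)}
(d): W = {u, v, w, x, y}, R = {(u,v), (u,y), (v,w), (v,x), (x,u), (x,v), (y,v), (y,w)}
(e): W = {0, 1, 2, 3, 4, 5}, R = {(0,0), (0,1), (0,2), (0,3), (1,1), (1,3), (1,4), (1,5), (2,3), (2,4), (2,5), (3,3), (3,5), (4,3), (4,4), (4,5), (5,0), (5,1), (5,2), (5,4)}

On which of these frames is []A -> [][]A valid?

(c)

The schema corresponds to transitivity: forall x forall y forall z (Rxy & Ryz -> Rxz).
(a): fails — Reb and Rbc but not Rec.
(b): fails — Rqm and Rmn but not Rqn.
(c): ✓.
(d): fails — Ruv and Rvw but not Ruw.
(e): fails — R25 and R52 but not R22.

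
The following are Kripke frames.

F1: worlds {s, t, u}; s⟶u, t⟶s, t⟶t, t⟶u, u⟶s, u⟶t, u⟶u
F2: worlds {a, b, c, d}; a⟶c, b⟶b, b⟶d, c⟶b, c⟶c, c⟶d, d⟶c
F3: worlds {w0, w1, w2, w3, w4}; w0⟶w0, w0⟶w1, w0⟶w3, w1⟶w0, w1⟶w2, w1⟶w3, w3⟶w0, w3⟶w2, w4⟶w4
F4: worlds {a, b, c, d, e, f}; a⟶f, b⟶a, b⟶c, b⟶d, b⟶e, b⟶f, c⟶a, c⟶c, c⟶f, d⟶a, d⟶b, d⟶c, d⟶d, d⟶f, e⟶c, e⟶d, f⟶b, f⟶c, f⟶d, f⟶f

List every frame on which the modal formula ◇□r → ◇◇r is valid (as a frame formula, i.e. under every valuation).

F1, F2, F4

This is the axiom for a generalized confluence (Geach) condition; its first-order frame correspondent is ∀x ∀y (xRy → ∃w (yRw ∧ xR²w)).
F1: ✓.
F2: ✓.
F3: fails — w1Rw2 but no w with w2Rw and w1R²w.
F4: ✓.
Valid on: F1, F2, F4.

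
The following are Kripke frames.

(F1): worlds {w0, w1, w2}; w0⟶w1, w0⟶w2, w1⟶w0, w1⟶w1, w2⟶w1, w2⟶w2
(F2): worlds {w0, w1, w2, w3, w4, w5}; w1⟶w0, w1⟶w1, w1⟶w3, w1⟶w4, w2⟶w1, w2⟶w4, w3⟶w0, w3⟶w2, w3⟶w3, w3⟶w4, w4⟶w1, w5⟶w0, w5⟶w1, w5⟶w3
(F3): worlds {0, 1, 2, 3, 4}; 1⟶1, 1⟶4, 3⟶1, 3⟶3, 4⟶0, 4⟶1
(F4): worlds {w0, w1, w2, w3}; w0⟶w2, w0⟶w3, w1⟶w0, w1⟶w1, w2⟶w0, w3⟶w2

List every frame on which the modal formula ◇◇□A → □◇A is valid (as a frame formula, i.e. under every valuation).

(F1)

The schema corresponds to a generalized confluence (Geach) condition: ∀x ∀y ∀z ((xR²y ∧ xRz) → ∃w (yRw ∧ zRw)).
(F1): holds.
(F2): fails — w1R²w0, w1Rw0 but no w with w0Rw and w0Rw.
(F3): fails — 1R²0, 1R1 but no w with 0Rw and 1Rw.
(F4): fails — w0R²w0, w0Rw2 but no w with w0Rw and w2Rw.
Valid on: (F1).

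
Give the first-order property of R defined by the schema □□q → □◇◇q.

∀x ∀z (xRz → ∃w (xR²w ∧ zR²w))

This is a Sahlqvist (Geach-type) schema ◇^0□^2q → □^1◇^2q.
Minimal-valuation argument: fix x; take any y with xR^0y and any z with xR^1z. Set V(q) to the set of worlds R-reachable from y in exactly 2 steps. Then □^2q holds at y, so the antecedent holds at x; validity forces ◇^2q at z, giving a w with zR^2w and yR^2w.
First-order correspondent: ∀x ∀z (xRz → ∃w (xR²w ∧ zR²w)).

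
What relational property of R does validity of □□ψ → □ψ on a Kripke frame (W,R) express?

Density

Suppose □□ψ→□ψ is valid. Take Rxy and set V(ψ)={w : xR²w}. Then □□ψ at x, so □ψ at x, so ψ at y, i.e. ∃z(Rxz∧Rzy).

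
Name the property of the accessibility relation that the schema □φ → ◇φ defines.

Suppose □φ→◇φ is valid. At any x set V(φ)=W. Then □φ at x, so ◇φ at x, so x has a successor.
Conversely, any frame satisfying ∀x ∃y Rxy validates the schema.
Frame condition: ∀x ∃y Rxy.

seriality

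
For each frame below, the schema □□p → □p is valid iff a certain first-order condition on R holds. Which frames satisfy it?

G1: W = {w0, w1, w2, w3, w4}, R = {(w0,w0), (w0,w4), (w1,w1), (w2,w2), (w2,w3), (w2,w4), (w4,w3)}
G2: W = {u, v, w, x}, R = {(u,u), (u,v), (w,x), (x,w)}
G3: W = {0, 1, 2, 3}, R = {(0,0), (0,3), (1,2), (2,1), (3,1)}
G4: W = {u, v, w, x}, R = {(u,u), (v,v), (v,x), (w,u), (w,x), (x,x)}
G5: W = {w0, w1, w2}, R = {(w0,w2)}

The schema corresponds to density: ∀x ∀y (Rxy → ∃z (Rxz ∧ Rzy)).
G1: fails — Rw4w3 but no z with Rw4z and Rzw3.
G2: fails — Rxw but no z with Rxz and Rzw.
G3: fails — R31 but no z with R3z and Rz1.
G4: condition met.
G5: fails — Rw0w2 but no z with Rw0z and Rzw2.
Valid on: G4.

G4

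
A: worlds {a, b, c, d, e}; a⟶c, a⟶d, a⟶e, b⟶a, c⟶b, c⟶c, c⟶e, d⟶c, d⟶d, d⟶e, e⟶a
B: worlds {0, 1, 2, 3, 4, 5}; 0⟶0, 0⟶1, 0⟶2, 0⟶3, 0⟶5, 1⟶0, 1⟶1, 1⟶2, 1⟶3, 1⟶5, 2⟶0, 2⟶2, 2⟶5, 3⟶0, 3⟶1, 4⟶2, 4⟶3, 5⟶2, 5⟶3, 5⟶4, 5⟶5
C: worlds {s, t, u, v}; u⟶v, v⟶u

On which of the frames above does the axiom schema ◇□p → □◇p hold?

C

The schema corresponds to convergence: ∀x ∀y ∀z (Rxy ∧ Rxz → ∃w (Ryw ∧ Rzw)).
A: fails — Rae and Rac but e and c have no common successor.
B: fails — R03 and R05 but 3 and 5 have no common successor.
C: ✓.
Valid on: C.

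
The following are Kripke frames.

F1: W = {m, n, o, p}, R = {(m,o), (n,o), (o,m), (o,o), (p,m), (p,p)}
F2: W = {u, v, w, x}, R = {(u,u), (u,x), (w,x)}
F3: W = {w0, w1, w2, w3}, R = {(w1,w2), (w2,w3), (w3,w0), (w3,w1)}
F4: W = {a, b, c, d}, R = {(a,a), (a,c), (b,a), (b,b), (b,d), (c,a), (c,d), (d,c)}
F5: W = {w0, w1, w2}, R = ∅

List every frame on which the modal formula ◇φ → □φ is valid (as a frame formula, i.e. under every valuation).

F5

The schema corresponds to partial functionality: ∀x ∀y ∀z (Rxy ∧ Rxz → y = z).
F1: fails — o sees both m and o.
F2: fails — u sees both u and x.
F3: fails — w3 sees both w0 and w1.
F4: fails — a sees both a and c.
F5: holds.
Valid on: F5.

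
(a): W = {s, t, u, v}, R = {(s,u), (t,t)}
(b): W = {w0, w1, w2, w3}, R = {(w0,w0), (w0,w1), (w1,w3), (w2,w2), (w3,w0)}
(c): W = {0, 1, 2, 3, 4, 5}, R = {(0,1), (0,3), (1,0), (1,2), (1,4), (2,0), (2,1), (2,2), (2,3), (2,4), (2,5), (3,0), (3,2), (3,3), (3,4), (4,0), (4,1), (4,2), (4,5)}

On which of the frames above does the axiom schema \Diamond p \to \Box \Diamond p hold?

none

The schema corresponds to the Euclidean property: \forall x \forall y \forall z (Rxy \wedge Rxz \to Ryz).
(a): fails — Rsu and Rsu but not Ruu.
(b): fails — Rw0w1 and Rw0w1 but not Rw1w1.
(c): fails — R01 and R01 but not R11.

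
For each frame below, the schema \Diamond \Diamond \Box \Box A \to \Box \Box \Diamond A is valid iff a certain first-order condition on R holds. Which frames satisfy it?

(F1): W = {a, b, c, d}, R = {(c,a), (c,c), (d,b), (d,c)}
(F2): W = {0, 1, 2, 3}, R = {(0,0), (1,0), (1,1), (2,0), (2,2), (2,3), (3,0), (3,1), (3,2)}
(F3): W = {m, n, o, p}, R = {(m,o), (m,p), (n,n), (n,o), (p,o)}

(F2)

This is the axiom for a generalized confluence (Geach) condition; its first-order frame correspondent is \forall x \forall y \forall z ((x R^2 y \wedge x R^2 z) \to \exists w (y R^2 w \wedge zRw)).
(F1): fails — cR²a, cR²a but no w with aR²w and aRw.
(F2): holds.
(F3): fails — mR²o, mR²o but no w with oR²w and oRw.
Valid on: (F2).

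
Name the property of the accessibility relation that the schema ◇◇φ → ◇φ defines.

transitivity: ∀x ∀y ∀z (Rxy ∧ Ryz → Rxz)

This is a form of the 4 axiom.
It corresponds to transitivity: ∀x ∀y ∀z (Rxy ∧ Ryz → Rxz).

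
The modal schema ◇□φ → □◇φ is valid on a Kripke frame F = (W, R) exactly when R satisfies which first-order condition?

convergence

Suppose ◇□φ→□◇φ is valid. Take Rxy, Rxz and set V(φ)={w : Ryw}. Then □φ at y so ◇□φ at x, so □◇φ at x, so ◇φ at z, giving w with Rzw and Ryw.
Conversely, on a frame with convergence the schema holds at every world under every valuation.
Frame condition: ∀x ∀y ∀z (Rxy ∧ Rxz → ∃w (Ryw ∧ Rzw)).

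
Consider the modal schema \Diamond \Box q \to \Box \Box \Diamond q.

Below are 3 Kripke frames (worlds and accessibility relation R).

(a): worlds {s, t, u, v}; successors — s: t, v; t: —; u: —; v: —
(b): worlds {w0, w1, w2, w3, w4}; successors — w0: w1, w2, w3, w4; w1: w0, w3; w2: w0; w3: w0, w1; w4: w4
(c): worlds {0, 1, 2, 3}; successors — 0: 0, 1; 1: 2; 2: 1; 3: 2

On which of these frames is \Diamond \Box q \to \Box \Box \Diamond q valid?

Frame correspondent (Sahlqvist): \forall x \forall y \forall z ((xRy \wedge x R^2 z) \to \exists w (yRw \wedge zRw)) — i.e. a generalized confluence (Geach) condition.
(a): satisfies the condition.
(b): fails — w0Rw1, w0R²w4 but no w with w1Rw and w4Rw.
(c): fails — 0R0, 0R²1 but no w with 0Rw and 1Rw.
Valid on: (a).

(a)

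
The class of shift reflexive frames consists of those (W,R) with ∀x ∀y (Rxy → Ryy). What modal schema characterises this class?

□(□s → s)

A defining formula is □(□s → s) (the T□ axiom).
Suppose □(□s→s) is valid. Take Rxy and set V(s)={w : Ryw}. Then at y, □s holds; since □(□s→s) at x, □s→s at y, so s at y, i.e. Ryy.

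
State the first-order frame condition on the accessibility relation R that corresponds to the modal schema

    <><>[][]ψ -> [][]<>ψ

forall x forall y forall z ((x R^2 y & x R^2 z) -> exists w (y R^2 w & zRw))

This is a Sahlqvist (Geach-type) schema ◇^2□^2ψ → □^2◇^1ψ.
Minimal-valuation argument: fix x; take any y with xR^2y and any z with xR^2z. Set V(ψ) to the set of worlds R-reachable from y in exactly 2 steps. Then □^2ψ holds at y, so the antecedent holds at x; validity forces ◇^1ψ at z, giving a w with zR^1w and yR^2w.
First-order correspondent: forall x forall y forall z ((x R^2 y & x R^2 z) -> exists w (y R^2 w & zRw)).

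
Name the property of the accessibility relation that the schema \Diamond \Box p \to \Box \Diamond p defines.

Convergence

Suppose ◇□p→□◇p is valid. Take Rxy, Rxz and set V(p)={w : Ryw}. Then □p at y so ◇□p at x, so □◇p at x, so ◇p at z, giving w with Rzw and Ryw.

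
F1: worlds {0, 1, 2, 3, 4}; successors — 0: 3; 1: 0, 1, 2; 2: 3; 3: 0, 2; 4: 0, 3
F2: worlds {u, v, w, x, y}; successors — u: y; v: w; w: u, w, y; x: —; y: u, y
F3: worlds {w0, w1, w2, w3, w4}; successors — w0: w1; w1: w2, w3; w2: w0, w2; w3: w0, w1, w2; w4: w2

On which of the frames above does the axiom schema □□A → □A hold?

F2

This is the axiom for density; its first-order frame correspondent is ∀x ∀y (Rxy → ∃z (Rxz ∧ Rzy)).
F1: fails — R32 but no z with R3z and Rz2.
F2: condition met.
F3: fails — Rw1w3 but no z with Rw1z and Rzw3.
Valid on: F2.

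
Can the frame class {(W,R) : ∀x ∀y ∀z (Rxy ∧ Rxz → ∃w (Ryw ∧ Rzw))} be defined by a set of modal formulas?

Yes — defined by ◇□p → □◇p

Yes: it is convergence, defined by the .2 schema ◇□p → □◇p.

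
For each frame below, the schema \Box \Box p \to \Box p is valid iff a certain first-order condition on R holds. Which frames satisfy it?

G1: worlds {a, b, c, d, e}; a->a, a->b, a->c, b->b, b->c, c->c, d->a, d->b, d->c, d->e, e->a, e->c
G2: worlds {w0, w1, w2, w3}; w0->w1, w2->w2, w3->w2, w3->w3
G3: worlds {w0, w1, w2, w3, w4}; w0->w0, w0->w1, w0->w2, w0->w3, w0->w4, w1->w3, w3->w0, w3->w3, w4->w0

G3

This is the axiom for density; its first-order frame correspondent is \forall x \forall y (Rxy \to \exists z (Rxz \wedge Rzy)).
G1: fails — Rde but no z with Rdz and Rze.
G2: fails — Rw0w1 but no z with Rw0z and Rzw1.
G3: ✓.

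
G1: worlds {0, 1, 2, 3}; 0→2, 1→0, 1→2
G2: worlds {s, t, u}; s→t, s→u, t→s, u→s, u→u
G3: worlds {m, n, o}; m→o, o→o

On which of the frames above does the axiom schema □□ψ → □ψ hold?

This is the axiom for density; its first-order frame correspondent is ∀x ∀y (Rxy → ∃z (Rxz ∧ Rzy)).
G1: fails — R10 but no z with R1z and Rz0.
G2: fails — Rts but no z with Rtz and Rzs.
G3: condition met.

G3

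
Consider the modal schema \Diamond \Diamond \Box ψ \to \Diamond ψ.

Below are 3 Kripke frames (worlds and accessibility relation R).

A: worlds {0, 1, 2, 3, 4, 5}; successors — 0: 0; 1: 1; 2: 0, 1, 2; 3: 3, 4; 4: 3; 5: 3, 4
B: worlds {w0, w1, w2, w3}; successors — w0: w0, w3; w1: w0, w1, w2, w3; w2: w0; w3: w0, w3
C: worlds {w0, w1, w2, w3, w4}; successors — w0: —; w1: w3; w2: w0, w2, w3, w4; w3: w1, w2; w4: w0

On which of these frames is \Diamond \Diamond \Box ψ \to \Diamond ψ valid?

The schema corresponds to a generalized confluence (Geach) condition: \forall x \forall y (x R^2 y \to \exists w (yRw \wedge xRw)).
A: condition met.
B: condition met.
C: fails — w2R²w0 but no w with w0Rw and w2Rw.

A, B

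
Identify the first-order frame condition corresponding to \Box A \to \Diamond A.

seriality: \forall x \exists y Rxy

Suppose □A→◇A is valid. At any x set V(A)=W. Then □A at x, so ◇A at x, so x has a successor.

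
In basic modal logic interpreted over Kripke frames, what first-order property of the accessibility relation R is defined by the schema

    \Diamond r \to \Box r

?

partial functionality

Suppose ◇r→□r is valid. Take Rxy, Rxz and set V(r)={y}. Then ◇r at x, so □r at x, so r at z, i.e. z=y.
Conversely, any frame satisfying \forall x \forall y \forall z (Rxy \wedge Rxz \to y = z) validates the schema.
Frame condition: \forall x \forall y \forall z (Rxy \wedge Rxz \to y = z).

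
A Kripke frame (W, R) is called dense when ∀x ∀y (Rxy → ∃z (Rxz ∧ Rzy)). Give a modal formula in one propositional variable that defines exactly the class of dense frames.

The condition is density. The C4 schema □□q → □q defines it.
Suppose □□q→□q is valid. Take Rxy and set V(q)={w : xR²w}. Then □□q at x, so □q at x, so q at y, i.e. ∃z(Rxz∧Rzy).

□□q → □q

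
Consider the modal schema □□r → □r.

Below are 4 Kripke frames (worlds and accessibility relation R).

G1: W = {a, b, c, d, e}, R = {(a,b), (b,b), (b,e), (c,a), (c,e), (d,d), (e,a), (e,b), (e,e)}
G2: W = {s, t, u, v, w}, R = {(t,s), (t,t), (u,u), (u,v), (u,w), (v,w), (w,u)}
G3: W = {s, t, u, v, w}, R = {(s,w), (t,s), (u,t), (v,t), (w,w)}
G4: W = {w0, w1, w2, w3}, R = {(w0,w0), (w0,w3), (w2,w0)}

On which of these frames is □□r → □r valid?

This is the axiom for density; its first-order frame correspondent is ∀x ∀y (Rxy → ∃z (Rxz ∧ Rzy)).
G1: holds.
G2: fails — Rvw but no z with Rvz and Rzw.
G3: fails — Rut but no z with Ruz and Rzt.
G4: holds.
Valid on: G1, G4.

G1, G4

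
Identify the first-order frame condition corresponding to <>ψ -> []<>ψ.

Suppose ◇ψ→□◇ψ is valid. Take Rxy, Rxz and set V(ψ)={y}. Then ◇ψ at x, so □◇ψ at x, so ◇ψ at z, so some w with Rzw has ψ; w=y, i.e. Rzy. By symmetry of the argument, Ryz.

The Euclidean property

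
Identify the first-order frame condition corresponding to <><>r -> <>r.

Transitivity

This is frame-equivalent to □r → □□r (substitute ¬r for r and contrapose).
Suppose □r→□□r is valid. Take Rxy, Ryz and set V(r)={w : Rxw}. Then □r at x, so □□r at x, so □r at y, so r at z, i.e. Rxz.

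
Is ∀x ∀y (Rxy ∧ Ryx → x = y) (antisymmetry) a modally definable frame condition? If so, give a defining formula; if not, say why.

Any modally definable frame class is closed under surjective bounded morphisms.
The 4-cycle (worlds s,t,u,v with s→t→u→v→s) is antisymmetric. Sending even-indexed worlds to a and odd-indexed worlds to b is a surjective bounded morphism onto the two-world frame with a↔b, which is not antisymmetric.
So no modal formula (or set of formulas) defines exactly the antisymmetric frames.

Not definable by any modal formula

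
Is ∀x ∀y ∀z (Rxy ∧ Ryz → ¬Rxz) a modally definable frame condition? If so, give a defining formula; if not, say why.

No

Modal frame validity is preserved under surjective bounded morphisms.
The 7-cycle (worlds a,b,c,d,e,f,g with a→b→c→d→e→f→g→a) is intransitive. Mapping every world to a single reflexive point • is a surjective bounded morphism; the reflexive point is not intransitive (R••∧R•• but R••).
Hence intransitivity is not modally definable.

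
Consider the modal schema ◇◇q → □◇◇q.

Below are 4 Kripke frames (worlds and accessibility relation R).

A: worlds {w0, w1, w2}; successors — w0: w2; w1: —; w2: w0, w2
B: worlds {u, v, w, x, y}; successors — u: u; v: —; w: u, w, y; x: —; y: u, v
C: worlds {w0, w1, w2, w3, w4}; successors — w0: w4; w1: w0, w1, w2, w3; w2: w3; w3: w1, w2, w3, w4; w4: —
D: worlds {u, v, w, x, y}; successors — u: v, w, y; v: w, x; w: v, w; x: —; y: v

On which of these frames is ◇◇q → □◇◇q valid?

A

Frame correspondent (Sahlqvist): ∀x ∀y ∀z ((xR²y ∧ xRz) → ∃w (y = w ∧ zR²w)) — i.e. a generalized confluence (Geach) condition.
A: condition met.
B: fails — wR²v, wRu but no t with v=t and uR²t.
C: fails — w1R²w0, w1Rw0 but no w with w0=w and w0R²w.
D: fails — uR²v, uRy but no t with v=t and yR²t.
Valid on: A.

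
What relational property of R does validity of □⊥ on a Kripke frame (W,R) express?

Emptiness of R

This schema is the Ver axiom.
Its frame correspondent is emptiness of R — ∀x ∀y ¬Rxy.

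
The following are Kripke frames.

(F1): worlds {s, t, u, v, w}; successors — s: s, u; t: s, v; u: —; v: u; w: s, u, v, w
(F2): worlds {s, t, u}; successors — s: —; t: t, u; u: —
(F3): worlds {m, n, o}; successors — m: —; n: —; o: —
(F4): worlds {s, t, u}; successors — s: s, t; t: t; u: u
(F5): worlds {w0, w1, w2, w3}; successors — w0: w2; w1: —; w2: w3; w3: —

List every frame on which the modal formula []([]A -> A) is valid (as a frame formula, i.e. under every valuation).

The schema corresponds to shift-reflexivity: forall x forall y (Rxy -> Ryy).
(F1): fails — Rtv but not Rvv.
(F2): fails — Rtu but not Ruu.
(F3): ✓.
(F4): ✓.
(F5): fails — Rw0w2 but not Rw2w2.

(F3), (F4)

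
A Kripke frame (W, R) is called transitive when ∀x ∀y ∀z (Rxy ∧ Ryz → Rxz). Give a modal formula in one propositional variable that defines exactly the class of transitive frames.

□ψ → □□ψ

The condition is transitivity. The 4 schema □ψ → □□ψ defines it.
Suppose □ψ→□□ψ is valid. Take Rxy, Ryz and set V(ψ)={w : Rxw}. Then □ψ at x, so □□ψ at x, so □ψ at y, so ψ at z, i.e. Rxz.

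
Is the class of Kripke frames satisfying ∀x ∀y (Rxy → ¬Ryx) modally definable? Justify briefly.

Not definable by any modal formula

If a class were modally definable it would be closed under surjective bounded morphisms (Goldblatt–Thomason).
The 5-cycle (worlds 0,1,2,3,4 with 0→1→2→3→4→0) is asymmetric. Mapping every world to a single reflexive point • is a surjective bounded morphism, and the reflexive point is not asymmetric (R•• but asymmetry requires ¬R••).
So no modal formula (or set of formulas) defines exactly the asymmetric frames.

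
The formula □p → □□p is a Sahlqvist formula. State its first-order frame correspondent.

Transitivity

This schema is the 4 axiom.
Its frame correspondent is transitivity — ∀x ∀y ∀z (Rxy ∧ Ryz → Rxz).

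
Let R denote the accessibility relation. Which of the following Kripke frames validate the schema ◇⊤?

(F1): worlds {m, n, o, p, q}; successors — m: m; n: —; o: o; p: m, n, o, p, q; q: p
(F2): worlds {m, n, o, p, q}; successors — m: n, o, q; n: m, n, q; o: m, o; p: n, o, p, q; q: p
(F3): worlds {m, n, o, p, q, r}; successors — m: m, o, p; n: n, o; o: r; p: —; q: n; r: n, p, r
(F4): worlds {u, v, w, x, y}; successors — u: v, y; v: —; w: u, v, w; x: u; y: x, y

(F2)

Frame correspondent (Sahlqvist): ∀x ∃y Rxy — i.e. seriality.
(F1): fails — world n has no successor.
(F2): holds.
(F3): fails — world p has no successor.
(F4): fails — world v has no successor.
Valid on: (F2).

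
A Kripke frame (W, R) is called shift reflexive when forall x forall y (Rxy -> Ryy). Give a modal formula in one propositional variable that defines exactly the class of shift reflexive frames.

□(□q → q)

A defining formula is □(□q → q) (the T□ axiom).
Suppose □(□q→q) is valid. Take Rxy and set V(q)={w : Ryw}. Then at y, □q holds; since □(□q→q) at x, □q→q at y, so q at y, i.e. Ryy.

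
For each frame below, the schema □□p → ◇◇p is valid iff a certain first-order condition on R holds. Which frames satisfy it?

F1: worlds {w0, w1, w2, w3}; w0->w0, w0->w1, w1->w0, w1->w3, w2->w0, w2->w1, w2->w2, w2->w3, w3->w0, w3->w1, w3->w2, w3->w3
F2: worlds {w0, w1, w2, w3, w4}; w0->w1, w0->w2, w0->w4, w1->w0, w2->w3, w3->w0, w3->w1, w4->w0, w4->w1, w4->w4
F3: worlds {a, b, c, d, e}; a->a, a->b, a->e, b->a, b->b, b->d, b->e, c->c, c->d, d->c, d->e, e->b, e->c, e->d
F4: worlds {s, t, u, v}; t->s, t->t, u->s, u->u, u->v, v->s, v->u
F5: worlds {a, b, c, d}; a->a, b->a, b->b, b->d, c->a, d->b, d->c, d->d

Frame correspondent (Sahlqvist): ∀x ∃w (xR²w ∧ xR²w) — i.e. a generalized confluence (Geach) condition.
F1: ✓.
F2: ✓.
F3: ✓.
F4: fails — at s but no w with sR²w and sR²w.
F5: ✓.
Valid on: F1, F2, F3, F5.

F1, F2, F3, F5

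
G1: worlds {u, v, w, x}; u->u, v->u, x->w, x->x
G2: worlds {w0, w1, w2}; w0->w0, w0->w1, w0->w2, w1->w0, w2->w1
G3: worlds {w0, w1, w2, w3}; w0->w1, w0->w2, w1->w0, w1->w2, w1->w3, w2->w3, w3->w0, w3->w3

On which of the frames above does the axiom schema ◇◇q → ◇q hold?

G1

This is the axiom for a generalized confluence (Geach) condition; its first-order frame correspondent is ∀x ∀y (xR²y → ∃w (y = w ∧ xRw)).
G1: ✓.
G2: fails — w1R²w1 but no w with w1=w and w1Rw.
G3: fails — w0R²w0 but no w with w0=w and w0Rw.
Valid on: G1.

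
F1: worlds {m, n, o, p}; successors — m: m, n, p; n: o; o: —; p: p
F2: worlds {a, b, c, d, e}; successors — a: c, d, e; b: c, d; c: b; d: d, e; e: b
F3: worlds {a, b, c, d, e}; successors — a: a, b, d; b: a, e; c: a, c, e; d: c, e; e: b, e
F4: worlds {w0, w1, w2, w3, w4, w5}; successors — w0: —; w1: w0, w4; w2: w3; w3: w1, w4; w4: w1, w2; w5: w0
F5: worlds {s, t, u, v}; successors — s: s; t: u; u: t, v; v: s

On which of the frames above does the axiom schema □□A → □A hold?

F3

This is the axiom for density; its first-order frame correspondent is ∀x ∀y (Rxy → ∃z (Rxz ∧ Rzy)).
F1: fails — Rno but no z with Rnz and Rzo.
F2: fails — Rbc but no z with Rbz and Rzc.
F3: satisfies the condition.
F4: fails — Rw1w0 but no z with Rw1z and Rzw0.
F5: fails — Ruv but no z with Ruz and Rzv.
Valid on: F3.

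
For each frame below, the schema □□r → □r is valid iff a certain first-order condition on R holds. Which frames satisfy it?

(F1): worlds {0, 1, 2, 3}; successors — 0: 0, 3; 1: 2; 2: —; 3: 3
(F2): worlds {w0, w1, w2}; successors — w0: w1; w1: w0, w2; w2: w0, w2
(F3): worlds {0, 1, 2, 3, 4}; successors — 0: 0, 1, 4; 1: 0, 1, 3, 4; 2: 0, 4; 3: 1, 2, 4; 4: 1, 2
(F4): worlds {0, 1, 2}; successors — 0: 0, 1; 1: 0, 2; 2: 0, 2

(F4)

The schema corresponds to density: ∀x ∀y (Rxy → ∃z (Rxz ∧ Rzy)).
(F1): fails — R12 but no z with R1z and Rz2.
(F2): fails — Rw0w1 but no z with Rw0z and Rzw1.
(F3): fails — R42 but no z with R4z and Rz2.
(F4): satisfies the condition.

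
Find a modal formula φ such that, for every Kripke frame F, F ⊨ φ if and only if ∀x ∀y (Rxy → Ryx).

s → □◇s

A defining formula is s → □◇s (the B axiom).
Suppose s→□◇s is valid. Take Rxy and set V(s)={x}. Then s at x, so □◇s at x, so ◇s at y, so some z with Ryz has s; z=x, i.e. Ryx.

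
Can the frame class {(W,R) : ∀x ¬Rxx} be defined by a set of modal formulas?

If a class were modally definable it would be closed under surjective bounded morphisms (Goldblatt–Thomason).
The 2-cycle (worlds s,t with s→t→s) is irreflexive, and the map sending every world to a single reflexive point • is a surjective bounded morphism (forth: every edge maps to (•,•); back: every world has a successor). So any modal formula valid on the 2-cycle is also valid on the reflexive point, which is not irreflexive.
So the class is not modally definable.

Not modally definable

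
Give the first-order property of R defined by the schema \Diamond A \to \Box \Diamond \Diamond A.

\forall x \forall y \forall z ((xRy \wedge xRz) \to \exists w (y = w \wedge z R^2 w))

This is a Sahlqvist (Geach-type) schema ◇^1□^0A → □^1◇^2A.
Minimal-valuation argument: fix x; take any y with xR^1y and any z with xR^1z. Set V(A) to the set of worlds R-reachable from y in exactly 0 steps. Then □^0A holds at y, so the antecedent holds at x; validity forces ◇^2A at z, giving a w with zR^2w and yR^0w.
First-order correspondent: \forall x \forall y \forall z ((xRy \wedge xRz) \to \exists w (y = w \wedge z R^2 w)).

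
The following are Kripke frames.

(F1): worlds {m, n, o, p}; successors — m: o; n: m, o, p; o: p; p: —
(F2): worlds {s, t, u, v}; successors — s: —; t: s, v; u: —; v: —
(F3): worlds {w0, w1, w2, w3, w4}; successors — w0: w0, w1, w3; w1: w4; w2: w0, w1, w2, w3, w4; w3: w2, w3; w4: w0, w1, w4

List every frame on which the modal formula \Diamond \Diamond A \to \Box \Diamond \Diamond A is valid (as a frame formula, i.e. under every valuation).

(F2)

This is the axiom for a generalized confluence (Geach) condition; its first-order frame correspondent is \forall x \forall y \forall z ((x R^2 y \wedge xRz) \to \exists w (y = w \wedge z R^2 w)).
(F1): fails — mR²p, mRo but no w with p=w and oR²w.
(F2): condition met.
(F3): fails — w0R²w2, w0Rw1 but no w with w2=w and w1R²w.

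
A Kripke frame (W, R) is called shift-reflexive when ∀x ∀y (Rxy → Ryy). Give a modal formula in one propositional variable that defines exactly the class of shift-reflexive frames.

The condition is shift-reflexivity. The T□ schema □(□q → q) defines it.
Suppose □(□q→q) is valid. Take Rxy and set V(q)={w : Ryw}. Then at y, □q holds; since □(□q→q) at x, □q→q at y, so q at y, i.e. Ryy.

□(□q → q)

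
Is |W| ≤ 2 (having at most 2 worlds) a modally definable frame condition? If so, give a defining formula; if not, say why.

Modal frame validity is preserved under disjoint unions.
Any modal formula valid on each of 3 disjoint one-world frames is valid on their disjoint union (validity is preserved under disjoint unions). Each one-world frame has |W|=1≤2, but the union has |W|=3.
So the class is not modally definable.

Not definable by any modal formula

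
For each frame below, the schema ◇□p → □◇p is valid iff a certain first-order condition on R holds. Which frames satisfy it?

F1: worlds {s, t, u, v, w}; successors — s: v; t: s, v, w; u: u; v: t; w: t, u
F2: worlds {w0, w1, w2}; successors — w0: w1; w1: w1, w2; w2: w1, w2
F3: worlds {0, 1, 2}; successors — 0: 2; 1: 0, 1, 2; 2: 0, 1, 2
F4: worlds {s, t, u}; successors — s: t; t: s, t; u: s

F2, F3, F4

The schema corresponds to convergence: ∀x ∀y ∀z (Rxy ∧ Rxz → ∃w (Ryw ∧ Rzw)).
F1: fails — Rtv and Rts but v and s have no common successor.
F2: holds.
F3: holds.
F4: holds.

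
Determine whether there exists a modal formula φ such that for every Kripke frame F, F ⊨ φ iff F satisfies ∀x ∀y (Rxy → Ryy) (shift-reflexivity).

This is a Sahlqvist condition; the T□ axiom □(□p → p) defines it.
Suppose □(□p→p) is valid. Take Rxy and set V(p)={w : Ryw}. Then at y, □p holds; since □(□p→p) at x, □p→p at y, so p at y, i.e. Ryy.

Yes, by □(□p → p)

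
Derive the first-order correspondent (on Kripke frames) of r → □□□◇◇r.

∀x ∀z (xR³z → ∃w (x = w ∧ zR²w))

This is a Sahlqvist (Geach-type) schema ◇^0□^0r → □^3◇^2r.
First-order correspondent: ∀x ∀z (xR³z → ∃w (x = w ∧ zR²w)).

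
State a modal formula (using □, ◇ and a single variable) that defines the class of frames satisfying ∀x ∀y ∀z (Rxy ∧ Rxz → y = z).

◇s → □s

This is partial functionality; the standard corresponding axiom is CD: ◇s → □s.
Suppose ◇s→□s is valid. Take Rxy, Rxz and set V(s)={y}. Then ◇s at x, so □s at x, so s at z, i.e. z=y.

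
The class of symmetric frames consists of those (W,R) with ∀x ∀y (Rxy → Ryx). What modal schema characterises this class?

q → □◇q

This is symmetry; the standard corresponding axiom is B: q → □◇q.
Suppose q→□◇q is valid. Take Rxy and set V(q)={x}. Then q at x, so □◇q at x, so ◇q at y, so some z with Ryz has q; z=x, i.e. Ryx.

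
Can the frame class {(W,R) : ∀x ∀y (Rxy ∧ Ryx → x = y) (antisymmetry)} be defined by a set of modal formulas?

No

Modal frame validity is preserved under surjective bounded morphisms.
The 8-cycle (worlds 0,1,2,3,4,5,6,7 with 0→1→2→3→4→5→6→7→0) is antisymmetric. Sending even-indexed worlds to s and odd-indexed worlds to t is a surjective bounded morphism onto the two-world frame with s↔t, which is not antisymmetric.
Hence antisymmetry is not modally definable.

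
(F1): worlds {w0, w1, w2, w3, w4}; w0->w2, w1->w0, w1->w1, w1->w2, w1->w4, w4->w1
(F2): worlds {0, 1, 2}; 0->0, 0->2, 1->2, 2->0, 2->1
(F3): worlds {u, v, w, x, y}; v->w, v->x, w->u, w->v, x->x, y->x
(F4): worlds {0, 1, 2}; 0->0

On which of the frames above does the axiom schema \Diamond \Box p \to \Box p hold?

Frame correspondent (Sahlqvist): \forall x \forall y \forall z ((xRy \wedge xRz) \to \exists w (yRw \wedge z = w)) — i.e. a generalized confluence (Geach) condition.
(F1): fails — w0Rw2, w0Rw2 but no w with w2Rw and w2=w.
(F2): fails — 0R2, 0R2 but no w with 2Rw and 2=w.
(F3): fails — vRw, vRw but no t with wRt and w=t.
(F4): ✓.

(F4)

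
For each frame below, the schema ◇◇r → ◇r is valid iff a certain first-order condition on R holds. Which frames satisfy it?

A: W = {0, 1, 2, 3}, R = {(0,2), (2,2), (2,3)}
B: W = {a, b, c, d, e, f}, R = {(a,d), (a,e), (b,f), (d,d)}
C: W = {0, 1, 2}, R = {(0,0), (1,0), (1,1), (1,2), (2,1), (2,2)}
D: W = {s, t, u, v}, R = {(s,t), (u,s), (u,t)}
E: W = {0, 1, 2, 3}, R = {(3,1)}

The schema corresponds to a generalized confluence (Geach) condition: ∀x ∀y (xR²y → ∃w (y = w ∧ xRw)).
A: fails — 0R²3 but no w with 3=w and 0Rw.
B: condition met.
C: fails — 2R²0 but no w with 0=w and 2Rw.
D: condition met.
E: condition met.

B, D, E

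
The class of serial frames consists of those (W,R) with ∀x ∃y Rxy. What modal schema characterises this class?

This is seriality; the standard corresponding axiom is D: □q → ◇q.
Suppose □q→◇q is valid. At any x set V(q)=W. Then □q at x, so ◇q at x, so x has a successor.

□q → ◇q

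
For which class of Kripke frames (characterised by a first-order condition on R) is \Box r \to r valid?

Suppose □r→r is valid. At any x set V(r)={w : Rxw}. Then □r holds at x, so r holds at x, i.e. Rxx.

reflexivity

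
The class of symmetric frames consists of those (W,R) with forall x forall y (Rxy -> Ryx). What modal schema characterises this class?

r → □◇r

The condition is symmetry. The B schema r → □◇r defines it.
Suppose r→□◇r is valid. Take Rxy and set V(r)={x}. Then r at x, so □◇r at x, so ◇r at y, so some z with Ryz has r; z=x, i.e. Ryx.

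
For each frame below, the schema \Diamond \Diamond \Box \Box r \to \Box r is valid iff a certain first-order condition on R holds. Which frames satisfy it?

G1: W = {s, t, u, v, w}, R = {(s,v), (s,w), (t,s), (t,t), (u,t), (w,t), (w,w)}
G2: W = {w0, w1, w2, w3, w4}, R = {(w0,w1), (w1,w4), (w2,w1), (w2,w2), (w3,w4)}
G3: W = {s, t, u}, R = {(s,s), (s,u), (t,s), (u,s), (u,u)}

Frame correspondent (Sahlqvist): \forall x \forall y \forall z ((x R^2 y \wedge xRz) \to \exists w (y R^2 w \wedge z = w)) — i.e. a generalized confluence (Geach) condition.
G1: fails — sR²w, sRv but no w* with wR²w* and v=w*.
G2: fails — w0R²w4, w0Rw1 but no w with w4R²w and w1=w.
G3: satisfies the condition.
Valid on: G3.

G3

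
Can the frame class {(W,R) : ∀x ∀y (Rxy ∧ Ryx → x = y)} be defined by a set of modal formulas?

No

Any modally definable frame class is closed under surjective bounded morphisms.
The 6-cycle (worlds 0,1,2,3,4,5 with 0→1→2→3→4→5→0) is antisymmetric. Sending even-indexed worlds to s and odd-indexed worlds to t is a surjective bounded morphism onto the two-world frame with s↔t, which is not antisymmetric.
So the class is not modally definable.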